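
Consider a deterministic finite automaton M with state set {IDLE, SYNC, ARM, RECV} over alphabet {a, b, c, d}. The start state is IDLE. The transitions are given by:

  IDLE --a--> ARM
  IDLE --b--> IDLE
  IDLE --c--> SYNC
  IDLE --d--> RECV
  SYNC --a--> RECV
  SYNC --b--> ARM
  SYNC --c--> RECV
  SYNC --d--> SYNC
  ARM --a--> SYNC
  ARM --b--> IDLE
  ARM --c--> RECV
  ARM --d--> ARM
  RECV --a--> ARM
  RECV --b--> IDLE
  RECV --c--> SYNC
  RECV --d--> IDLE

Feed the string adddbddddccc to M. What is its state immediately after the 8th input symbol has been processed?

start at IDLE
read 'a': IDLE → ARM
read 'd': ARM → ARM
read 'd': ARM → ARM
read 'd': ARM → ARM
read 'b': ARM → IDLE
read 'd': IDLE → RECV
read 'd': RECV → IDLE
read 'd': IDLE → RECV
After 8 symbols: RECV.

RECV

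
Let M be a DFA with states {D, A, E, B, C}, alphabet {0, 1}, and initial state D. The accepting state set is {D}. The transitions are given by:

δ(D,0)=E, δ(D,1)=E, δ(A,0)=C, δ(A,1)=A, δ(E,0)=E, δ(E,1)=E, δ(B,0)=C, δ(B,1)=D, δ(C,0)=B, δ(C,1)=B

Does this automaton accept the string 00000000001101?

No

Trace: D -0-> E -0-> E -0-> E -0-> E -0-> E -0-> E -0-> E -0-> E -0-> E -0-> E -1-> E -1-> E -0-> E -1-> E
End state E is not accepting.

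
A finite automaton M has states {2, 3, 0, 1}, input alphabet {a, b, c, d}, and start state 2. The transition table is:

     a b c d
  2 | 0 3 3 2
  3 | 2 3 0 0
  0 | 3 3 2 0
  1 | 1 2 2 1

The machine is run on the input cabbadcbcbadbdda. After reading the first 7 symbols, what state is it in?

3

2 → 3 → 2 → 3 → 3 → 2 → 2 → 3
After 7 symbols: 3.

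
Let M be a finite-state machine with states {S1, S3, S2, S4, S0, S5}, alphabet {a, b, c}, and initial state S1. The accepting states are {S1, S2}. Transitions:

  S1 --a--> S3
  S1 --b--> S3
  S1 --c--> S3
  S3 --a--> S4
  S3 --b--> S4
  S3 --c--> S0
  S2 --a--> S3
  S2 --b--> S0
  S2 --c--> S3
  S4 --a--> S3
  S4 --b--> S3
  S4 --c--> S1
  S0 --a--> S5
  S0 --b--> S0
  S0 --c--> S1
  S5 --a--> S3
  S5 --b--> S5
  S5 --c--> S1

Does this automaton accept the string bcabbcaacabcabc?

Yes

start at S1
read 'b': S1 → S3
read 'c': S3 → S0
read 'a': S0 → S5
read 'b': S5 → S5
read 'b': S5 → S5
read 'c': S5 → S1
read 'a': S1 → S3
read 'a': S3 → S4
read 'c': S4 → S1
read 'a': S1 → S3
read 'b': S3 → S4
read 'c': S4 → S1
read 'a': S1 → S3
read 'b': S3 → S4
read 'c': S4 → S1
End state S1 is accepting.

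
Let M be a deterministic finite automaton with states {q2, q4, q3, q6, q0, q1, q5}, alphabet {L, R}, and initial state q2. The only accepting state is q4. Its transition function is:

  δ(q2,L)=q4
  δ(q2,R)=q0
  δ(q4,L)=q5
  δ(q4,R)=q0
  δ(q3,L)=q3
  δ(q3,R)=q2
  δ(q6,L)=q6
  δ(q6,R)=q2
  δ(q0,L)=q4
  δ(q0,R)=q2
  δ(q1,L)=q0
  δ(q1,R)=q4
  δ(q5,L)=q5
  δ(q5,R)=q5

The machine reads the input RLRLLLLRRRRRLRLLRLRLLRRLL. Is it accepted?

No

Trace: q2 -R-> q0 -L-> q4 -R-> q0 -L-> q4 -L-> q5 -L-> q5 -L-> q5 -R-> q5 -R-> q5 -R-> q5 -R-> q5 -R-> q5 -L-> q5 -R-> q5 -L-> q5 -L-> q5 -R-> q5 -L-> q5 -R-> q5 -L-> q5 -L-> q5 -R-> q5 -R-> q5 -L-> q5 -L-> q5
End state q5 is not accepting.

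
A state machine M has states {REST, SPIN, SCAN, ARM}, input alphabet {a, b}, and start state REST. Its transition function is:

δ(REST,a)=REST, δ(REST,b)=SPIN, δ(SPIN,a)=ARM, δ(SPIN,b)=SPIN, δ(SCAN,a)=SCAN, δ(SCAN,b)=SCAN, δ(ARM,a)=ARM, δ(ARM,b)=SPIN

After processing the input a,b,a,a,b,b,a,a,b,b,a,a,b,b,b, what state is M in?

SPIN

Trace: REST -a-> REST -b-> SPIN -a-> ARM -a-> ARM -b-> SPIN -b-> SPIN -a-> ARM -a-> ARM -b-> SPIN -b-> SPIN -a-> ARM -a-> ARM -b-> SPIN -b-> SPIN -b-> SPIN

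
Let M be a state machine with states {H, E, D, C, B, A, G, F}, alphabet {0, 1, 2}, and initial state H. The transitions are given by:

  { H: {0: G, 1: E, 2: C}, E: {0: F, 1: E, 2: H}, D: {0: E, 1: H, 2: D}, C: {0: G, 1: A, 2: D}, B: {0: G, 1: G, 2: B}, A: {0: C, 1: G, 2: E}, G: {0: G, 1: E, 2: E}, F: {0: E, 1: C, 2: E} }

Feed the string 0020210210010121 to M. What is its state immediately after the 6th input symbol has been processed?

H → G → G → E → F → E → E
After 6 symbols: E.

E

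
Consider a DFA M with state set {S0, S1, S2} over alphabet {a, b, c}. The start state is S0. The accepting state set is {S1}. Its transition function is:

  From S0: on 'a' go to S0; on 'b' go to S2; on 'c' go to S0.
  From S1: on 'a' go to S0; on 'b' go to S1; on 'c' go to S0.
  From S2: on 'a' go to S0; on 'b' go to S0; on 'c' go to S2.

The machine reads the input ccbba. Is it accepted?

Trace: S0 -c-> S0 -c-> S0 -b-> S2 -b-> S0 -a-> S0
End state S0 is not accepting.

No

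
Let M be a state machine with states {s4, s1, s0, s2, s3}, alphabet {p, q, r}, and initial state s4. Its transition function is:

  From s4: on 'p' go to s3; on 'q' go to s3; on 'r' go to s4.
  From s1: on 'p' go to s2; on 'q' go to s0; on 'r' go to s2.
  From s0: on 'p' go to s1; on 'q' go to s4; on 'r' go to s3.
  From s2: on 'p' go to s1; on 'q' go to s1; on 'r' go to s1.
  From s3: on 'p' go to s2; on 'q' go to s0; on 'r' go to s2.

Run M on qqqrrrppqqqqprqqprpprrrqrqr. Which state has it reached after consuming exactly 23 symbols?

Trace: s4 -q-> s3 -q-> s0 -q-> s4 -r-> s4 -r-> s4 -r-> s4 -p-> s3 -p-> s2 -q-> s1 -q-> s0 -q-> s4 -q-> s3 -p-> s2 -r-> s1 -q-> s0 -q-> s4 -p-> s3 -r-> s2 -p-> s1 -p-> s2 -r-> s1 -r-> s2 -r-> s1
After 23 symbols: s1.

s1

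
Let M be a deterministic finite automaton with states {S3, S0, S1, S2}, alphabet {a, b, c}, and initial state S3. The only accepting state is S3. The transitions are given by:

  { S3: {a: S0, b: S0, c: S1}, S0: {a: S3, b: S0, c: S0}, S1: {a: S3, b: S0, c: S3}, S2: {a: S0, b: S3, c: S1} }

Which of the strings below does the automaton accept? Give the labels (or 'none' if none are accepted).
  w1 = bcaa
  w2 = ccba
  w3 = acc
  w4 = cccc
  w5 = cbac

w1: S3 → S0 → S0 → S3 → S0  → end S0, rejected
w2: S3 → S1 → S3 → S0 → S3  → end S3, accepted
w3: S3 → S0 → S0 → S0  → end S0, rejected
w4: S3 → S1 → S3 → S1 → S3  → end S3, accepted
w5: S3 → S1 → S0 → S3 → S1  → end S1, rejected

w2, w4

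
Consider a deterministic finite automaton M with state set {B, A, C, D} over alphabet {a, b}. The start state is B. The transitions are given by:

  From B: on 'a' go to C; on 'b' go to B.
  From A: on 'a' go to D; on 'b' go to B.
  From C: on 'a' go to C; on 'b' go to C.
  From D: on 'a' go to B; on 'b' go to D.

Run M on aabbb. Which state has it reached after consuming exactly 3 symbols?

B → C → C → C
After 3 symbols: C.

C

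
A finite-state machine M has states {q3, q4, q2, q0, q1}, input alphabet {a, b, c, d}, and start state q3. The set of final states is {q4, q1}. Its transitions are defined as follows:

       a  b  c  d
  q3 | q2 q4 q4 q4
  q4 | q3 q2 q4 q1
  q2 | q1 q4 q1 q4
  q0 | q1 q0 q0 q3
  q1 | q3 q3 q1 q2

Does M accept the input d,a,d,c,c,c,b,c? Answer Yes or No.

Trace: q3 -d-> q4 -a-> q3 -d-> q4 -c-> q4 -c-> q4 -c-> q4 -b-> q2 -c-> q1
End state q1 is accepting.

Yes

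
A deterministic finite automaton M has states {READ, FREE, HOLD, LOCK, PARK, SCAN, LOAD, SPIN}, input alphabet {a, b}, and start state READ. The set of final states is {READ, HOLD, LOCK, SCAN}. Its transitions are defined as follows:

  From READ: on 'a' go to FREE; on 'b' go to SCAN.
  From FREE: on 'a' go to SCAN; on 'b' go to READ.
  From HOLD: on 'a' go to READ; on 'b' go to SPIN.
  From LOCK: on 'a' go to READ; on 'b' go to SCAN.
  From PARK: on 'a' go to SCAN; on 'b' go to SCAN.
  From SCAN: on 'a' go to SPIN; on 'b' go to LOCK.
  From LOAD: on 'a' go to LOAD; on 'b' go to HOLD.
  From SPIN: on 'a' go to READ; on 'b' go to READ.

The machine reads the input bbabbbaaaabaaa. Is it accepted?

Trace: READ -b-> SCAN -b-> LOCK -a-> READ -b-> SCAN -b-> LOCK -b-> SCAN -a-> SPIN -a-> READ -a-> FREE -a-> SCAN -b-> LOCK -a-> READ -a-> FREE -a-> SCAN
End state SCAN is accepting.

Yes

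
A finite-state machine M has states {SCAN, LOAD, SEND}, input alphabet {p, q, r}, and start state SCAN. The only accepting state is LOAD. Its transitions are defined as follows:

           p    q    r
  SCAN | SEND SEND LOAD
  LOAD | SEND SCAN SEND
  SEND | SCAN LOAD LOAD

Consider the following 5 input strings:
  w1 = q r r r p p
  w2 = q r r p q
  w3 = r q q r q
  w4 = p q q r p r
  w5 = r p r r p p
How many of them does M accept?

1

w1: SCAN → SEND → LOAD → SEND → LOAD → SEND → SCAN  → end SCAN, rejected
w2: SCAN → SEND → LOAD → SEND → SCAN → SEND  → end SEND, rejected
w3: SCAN → LOAD → SCAN → SEND → LOAD → SCAN  → end SCAN, rejected
w4: SCAN → SEND → LOAD → SCAN → LOAD → SEND → LOAD  → end LOAD, accepted
w5: SCAN → LOAD → SEND → LOAD → SEND → SCAN → SEND  → end SEND, rejected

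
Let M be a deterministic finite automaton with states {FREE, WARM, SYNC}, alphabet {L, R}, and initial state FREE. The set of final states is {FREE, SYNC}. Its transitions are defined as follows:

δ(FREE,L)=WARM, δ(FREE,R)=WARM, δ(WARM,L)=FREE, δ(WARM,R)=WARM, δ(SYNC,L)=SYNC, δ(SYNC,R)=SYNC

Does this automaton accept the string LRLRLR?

No

Trace: FREE -L-> WARM -R-> WARM -L-> FREE -R-> WARM -L-> FREE -R-> WARM
End state WARM is not accepting.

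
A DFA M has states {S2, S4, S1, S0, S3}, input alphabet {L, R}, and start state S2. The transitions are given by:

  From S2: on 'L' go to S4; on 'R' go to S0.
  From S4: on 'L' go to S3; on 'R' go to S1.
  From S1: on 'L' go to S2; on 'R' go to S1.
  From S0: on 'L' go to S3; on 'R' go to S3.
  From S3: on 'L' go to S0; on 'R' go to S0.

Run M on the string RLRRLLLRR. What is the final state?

S0

Trace: S2 -R-> S0 -L-> S3 -R-> S0 -R-> S3 -L-> S0 -L-> S3 -L-> S0 -R-> S3 -R-> S0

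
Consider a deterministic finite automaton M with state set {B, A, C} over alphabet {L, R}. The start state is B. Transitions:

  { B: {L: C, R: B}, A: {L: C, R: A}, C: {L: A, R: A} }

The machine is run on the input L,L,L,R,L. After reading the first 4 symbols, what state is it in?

Trace: B -L-> C -L-> A -L-> C -R-> A
After 4 symbols: A.

A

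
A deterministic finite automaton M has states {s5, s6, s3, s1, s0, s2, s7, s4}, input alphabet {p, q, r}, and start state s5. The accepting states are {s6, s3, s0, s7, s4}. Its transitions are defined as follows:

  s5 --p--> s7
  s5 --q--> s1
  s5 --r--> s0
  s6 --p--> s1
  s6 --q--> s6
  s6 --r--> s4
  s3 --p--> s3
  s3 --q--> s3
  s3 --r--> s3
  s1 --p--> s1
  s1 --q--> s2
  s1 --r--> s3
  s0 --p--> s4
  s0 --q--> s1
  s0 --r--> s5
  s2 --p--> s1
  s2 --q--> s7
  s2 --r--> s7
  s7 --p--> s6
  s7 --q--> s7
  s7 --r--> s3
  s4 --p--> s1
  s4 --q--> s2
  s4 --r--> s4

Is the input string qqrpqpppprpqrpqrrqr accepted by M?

Yes

s5 → s1 → s2 → s7 → s6 → s6 → s1 → s1 → s1 → s1 → s3 → s3 → s3 → s3 → s3 → s3 → s3 → s3 → s3 → s3
End state s3 is accepting.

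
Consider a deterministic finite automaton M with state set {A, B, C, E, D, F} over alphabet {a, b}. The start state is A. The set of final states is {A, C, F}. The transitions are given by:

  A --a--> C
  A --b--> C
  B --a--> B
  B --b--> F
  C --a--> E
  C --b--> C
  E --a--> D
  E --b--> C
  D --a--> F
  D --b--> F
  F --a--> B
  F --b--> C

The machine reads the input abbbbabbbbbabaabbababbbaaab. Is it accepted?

Yes

A → C → C → C → C → C → E → C → C → C → C → C → E → C → E → D → F → C → E → C → E → C → C → C → E → D → F → C
End state C is accepting.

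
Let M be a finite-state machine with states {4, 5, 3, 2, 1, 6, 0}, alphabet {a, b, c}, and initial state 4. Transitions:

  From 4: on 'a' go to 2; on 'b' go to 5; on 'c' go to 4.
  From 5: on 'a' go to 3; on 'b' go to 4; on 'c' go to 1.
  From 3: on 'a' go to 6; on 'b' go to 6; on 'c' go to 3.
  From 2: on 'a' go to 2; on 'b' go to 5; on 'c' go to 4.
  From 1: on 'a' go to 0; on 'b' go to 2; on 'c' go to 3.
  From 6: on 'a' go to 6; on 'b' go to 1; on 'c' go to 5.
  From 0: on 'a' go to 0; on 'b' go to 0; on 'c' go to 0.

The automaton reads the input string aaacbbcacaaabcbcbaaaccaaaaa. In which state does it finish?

Trace: 4 -a-> 2 -a-> 2 -a-> 2 -c-> 4 -b-> 5 -b-> 4 -c-> 4 -a-> 2 -c-> 4 -a-> 2 -a-> 2 -a-> 2 -b-> 5 -c-> 1 -b-> 2 -c-> 4 -b-> 5 -a-> 3 -a-> 6 -a-> 6 -c-> 5 -c-> 1 -a-> 0 -a-> 0 -a-> 0 -a-> 0 -a-> 0

0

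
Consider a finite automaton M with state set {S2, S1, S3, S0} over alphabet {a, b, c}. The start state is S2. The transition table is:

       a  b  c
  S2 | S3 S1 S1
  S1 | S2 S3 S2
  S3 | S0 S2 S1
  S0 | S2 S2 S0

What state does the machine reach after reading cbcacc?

S2

S2 → S1 → S3 → S1 → S2 → S1 → S2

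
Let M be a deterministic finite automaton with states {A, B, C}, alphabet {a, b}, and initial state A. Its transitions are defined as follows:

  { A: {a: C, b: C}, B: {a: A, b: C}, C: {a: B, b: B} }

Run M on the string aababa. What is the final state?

Trace: A -a-> C -a-> B -b-> C -a-> B -b-> C -a-> B

B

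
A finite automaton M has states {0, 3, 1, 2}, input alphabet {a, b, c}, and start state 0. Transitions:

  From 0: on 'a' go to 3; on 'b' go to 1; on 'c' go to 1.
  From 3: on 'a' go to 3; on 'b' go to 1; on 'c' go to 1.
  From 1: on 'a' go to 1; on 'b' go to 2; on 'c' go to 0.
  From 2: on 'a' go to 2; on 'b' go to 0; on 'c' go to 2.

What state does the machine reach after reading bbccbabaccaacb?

1

start at 0
read 'b': 0 → 1
read 'b': 1 → 2
read 'c': 2 → 2
read 'c': 2 → 2
read 'b': 2 → 0
read 'a': 0 → 3
read 'b': 3 → 1
read 'a': 1 → 1
read 'c': 1 → 0
read 'c': 0 → 1
read 'a': 1 → 1
read 'a': 1 → 1
read 'c': 1 → 0
read 'b': 0 → 1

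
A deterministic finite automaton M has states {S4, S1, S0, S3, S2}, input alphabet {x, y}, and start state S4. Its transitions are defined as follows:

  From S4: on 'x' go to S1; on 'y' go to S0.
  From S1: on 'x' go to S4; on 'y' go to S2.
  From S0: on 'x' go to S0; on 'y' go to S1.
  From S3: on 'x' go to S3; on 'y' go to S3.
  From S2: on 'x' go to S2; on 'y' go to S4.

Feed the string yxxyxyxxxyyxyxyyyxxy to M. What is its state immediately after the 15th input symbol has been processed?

Trace: S4 -y-> S0 -x-> S0 -x-> S0 -y-> S1 -x-> S4 -y-> S0 -x-> S0 -x-> S0 -x-> S0 -y-> S1 -y-> S2 -x-> S2 -y-> S4 -x-> S1 -y-> S2
After 15 symbols: S2.

S2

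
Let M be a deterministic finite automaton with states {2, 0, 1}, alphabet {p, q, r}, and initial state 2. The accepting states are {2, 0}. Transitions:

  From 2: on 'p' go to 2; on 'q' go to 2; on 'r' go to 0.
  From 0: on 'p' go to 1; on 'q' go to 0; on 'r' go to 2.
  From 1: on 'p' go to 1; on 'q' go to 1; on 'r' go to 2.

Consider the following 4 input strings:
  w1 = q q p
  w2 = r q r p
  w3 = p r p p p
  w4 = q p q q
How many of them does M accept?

w1: 2 → 2 → 2 → 2  → end 2, accepted
w2: 2 → 0 → 0 → 2 → 2  → end 2, accepted
w3: 2 → 2 → 0 → 1 → 1 → 1  → end 1, rejected
w4: 2 → 2 → 2 → 2 → 2  → end 2, accepted

3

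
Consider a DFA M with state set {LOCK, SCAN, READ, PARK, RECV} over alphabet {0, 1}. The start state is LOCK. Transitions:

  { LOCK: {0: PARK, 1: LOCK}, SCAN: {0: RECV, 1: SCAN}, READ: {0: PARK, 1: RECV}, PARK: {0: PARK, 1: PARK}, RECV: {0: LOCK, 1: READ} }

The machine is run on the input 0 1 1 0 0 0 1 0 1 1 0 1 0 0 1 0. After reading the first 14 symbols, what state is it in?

LOCK → PARK → PARK → PARK → PARK → PARK → PARK → PARK → PARK → PARK → PARK → PARK → PARK → PARK → PARK
After 14 symbols: PARK.

PARK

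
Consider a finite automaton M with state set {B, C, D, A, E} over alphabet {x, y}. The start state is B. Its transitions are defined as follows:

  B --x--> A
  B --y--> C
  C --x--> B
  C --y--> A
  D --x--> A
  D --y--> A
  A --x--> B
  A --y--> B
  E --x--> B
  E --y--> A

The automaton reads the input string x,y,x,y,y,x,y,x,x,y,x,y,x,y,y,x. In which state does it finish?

Trace: B -x-> A -y-> B -x-> A -y-> B -y-> C -x-> B -y-> C -x-> B -x-> A -y-> B -x-> A -y-> B -x-> A -y-> B -y-> C -x-> B

B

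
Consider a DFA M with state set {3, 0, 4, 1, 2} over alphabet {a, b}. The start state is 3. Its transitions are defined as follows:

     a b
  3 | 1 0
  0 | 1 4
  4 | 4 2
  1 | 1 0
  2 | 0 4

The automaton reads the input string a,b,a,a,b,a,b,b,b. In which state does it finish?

2

start at 3
read 'a': 3 → 1
read 'b': 1 → 0
read 'a': 0 → 1
read 'a': 1 → 1
read 'b': 1 → 0
read 'a': 0 → 1
read 'b': 1 → 0
read 'b': 0 → 4
read 'b': 4 → 2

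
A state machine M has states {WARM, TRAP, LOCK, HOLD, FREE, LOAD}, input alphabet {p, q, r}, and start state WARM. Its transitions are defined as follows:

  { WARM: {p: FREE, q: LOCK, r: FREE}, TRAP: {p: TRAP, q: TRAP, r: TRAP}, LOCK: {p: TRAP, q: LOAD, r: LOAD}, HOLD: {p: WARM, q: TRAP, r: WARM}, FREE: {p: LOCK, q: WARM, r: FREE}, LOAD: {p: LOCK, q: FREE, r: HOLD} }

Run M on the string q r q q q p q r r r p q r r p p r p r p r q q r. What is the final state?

Trace: WARM -q-> LOCK -r-> LOAD -q-> FREE -q-> WARM -q-> LOCK -p-> TRAP -q-> TRAP -r-> TRAP -r-> TRAP -r-> TRAP -p-> TRAP -q-> TRAP -r-> TRAP -r-> TRAP -p-> TRAP -p-> TRAP -r-> TRAP -p-> TRAP -r-> TRAP -p-> TRAP -r-> TRAP -q-> TRAP -q-> TRAP -r-> TRAP

TRAP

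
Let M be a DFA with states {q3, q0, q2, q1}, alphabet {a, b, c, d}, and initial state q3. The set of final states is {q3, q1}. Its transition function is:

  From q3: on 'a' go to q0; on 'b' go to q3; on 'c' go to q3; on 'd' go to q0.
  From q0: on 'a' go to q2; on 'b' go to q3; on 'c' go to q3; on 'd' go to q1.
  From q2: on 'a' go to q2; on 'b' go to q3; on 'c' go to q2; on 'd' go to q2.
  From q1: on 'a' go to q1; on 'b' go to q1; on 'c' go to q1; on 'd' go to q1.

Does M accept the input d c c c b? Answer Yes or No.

Yes

Trace: q3 -d-> q0 -c-> q3 -c-> q3 -c-> q3 -b-> q3
End state q3 is accepting.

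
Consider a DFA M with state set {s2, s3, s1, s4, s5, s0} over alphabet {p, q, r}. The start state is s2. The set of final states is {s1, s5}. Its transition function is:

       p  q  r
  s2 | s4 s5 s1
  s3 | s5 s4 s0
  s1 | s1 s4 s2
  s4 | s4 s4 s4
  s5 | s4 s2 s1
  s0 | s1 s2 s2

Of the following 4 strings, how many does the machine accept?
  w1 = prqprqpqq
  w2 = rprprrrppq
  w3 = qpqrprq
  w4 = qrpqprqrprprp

0

w1:
  start at s2
  read 'p': s2 → s4
  read 'r': s4 → s4
  read 'q': s4 → s4
  read 'p': s4 → s4
  read 'r': s4 → s4
  read 'q': s4 → s4
  read 'p': s4 → s4
  read 'q': s4 → s4
  read 'q': s4 → s4
  end s4, rejected
w2:
  start at s2
  read 'r': s2 → s1
  read 'p': s1 → s1
  read 'r': s1 → s2
  read 'p': s2 → s4
  read 'r': s4 → s4
  read 'r': s4 → s4
  read 'r': s4 → s4
  read 'p': s4 → s4
  read 'p': s4 → s4
  read 'q': s4 → s4
  end s4, rejected
w3:
  start at s2
  read 'q': s2 → s5
  read 'p': s5 → s4
  read 'q': s4 → s4
  read 'r': s4 → s4
  read 'p': s4 → s4
  read 'r': s4 → s4
  read 'q': s4 → s4
  end s4, rejected
w4:
  start at s2
  read 'q': s2 → s5
  read 'r': s5 → s1
  read 'p': s1 → s1
  read 'q': s1 → s4
  read 'p': s4 → s4
  read 'r': s4 → s4
  read 'q': s4 → s4
  read 'r': s4 → s4
  read 'p': s4 → s4
  read 'r': s4 → s4
  read 'p': s4 → s4
  read 'r': s4 → s4
  read 'p': s4 → s4
  end s4, rejected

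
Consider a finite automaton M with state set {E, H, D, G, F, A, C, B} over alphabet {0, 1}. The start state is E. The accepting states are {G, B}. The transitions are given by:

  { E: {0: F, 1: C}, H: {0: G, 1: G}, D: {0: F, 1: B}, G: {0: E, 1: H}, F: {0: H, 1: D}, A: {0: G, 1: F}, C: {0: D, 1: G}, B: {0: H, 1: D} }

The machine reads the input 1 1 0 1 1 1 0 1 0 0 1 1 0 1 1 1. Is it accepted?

E → C → G → E → C → G → H → G → H → G → E → C → G → E → C → G → H
End state H is not accepting.

No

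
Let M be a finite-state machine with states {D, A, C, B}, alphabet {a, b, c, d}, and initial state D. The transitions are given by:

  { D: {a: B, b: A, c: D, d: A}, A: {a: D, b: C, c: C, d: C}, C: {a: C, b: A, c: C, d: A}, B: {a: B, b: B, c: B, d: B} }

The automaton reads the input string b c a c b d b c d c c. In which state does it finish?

start at D
read 'b': D → A
read 'c': A → C
read 'a': C → C
read 'c': C → C
read 'b': C → A
read 'd': A → C
read 'b': C → A
read 'c': A → C
read 'd': C → A
read 'c': A → C
read 'c': C → C

C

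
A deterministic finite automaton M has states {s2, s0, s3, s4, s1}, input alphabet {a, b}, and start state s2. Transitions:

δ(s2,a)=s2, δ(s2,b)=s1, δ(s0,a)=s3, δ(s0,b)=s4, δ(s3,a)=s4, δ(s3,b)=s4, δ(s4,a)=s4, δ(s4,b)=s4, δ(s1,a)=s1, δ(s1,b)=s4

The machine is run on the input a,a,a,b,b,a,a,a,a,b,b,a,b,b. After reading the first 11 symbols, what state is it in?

s4

start at s2
read 'a': s2 → s2
read 'a': s2 → s2
read 'a': s2 → s2
read 'b': s2 → s1
read 'b': s1 → s4
read 'a': s4 → s4
read 'a': s4 → s4
read 'a': s4 → s4
read 'a': s4 → s4
read 'b': s4 → s4
read 'b': s4 → s4
After 11 symbols: s4.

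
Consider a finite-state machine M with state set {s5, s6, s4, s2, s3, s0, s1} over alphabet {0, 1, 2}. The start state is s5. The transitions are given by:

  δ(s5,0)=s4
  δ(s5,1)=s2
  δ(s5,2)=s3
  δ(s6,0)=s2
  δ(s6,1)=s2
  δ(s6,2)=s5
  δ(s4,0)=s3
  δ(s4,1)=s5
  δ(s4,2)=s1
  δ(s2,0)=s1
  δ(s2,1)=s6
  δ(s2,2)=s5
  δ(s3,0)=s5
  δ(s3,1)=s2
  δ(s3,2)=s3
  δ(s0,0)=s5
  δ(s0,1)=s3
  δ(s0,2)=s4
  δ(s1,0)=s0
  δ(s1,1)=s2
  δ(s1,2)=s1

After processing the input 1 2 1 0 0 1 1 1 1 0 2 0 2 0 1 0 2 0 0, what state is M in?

s5

Trace: s5 -1-> s2 -2-> s5 -1-> s2 -0-> s1 -0-> s0 -1-> s3 -1-> s2 -1-> s6 -1-> s2 -0-> s1 -2-> s1 -0-> s0 -2-> s4 -0-> s3 -1-> s2 -0-> s1 -2-> s1 -0-> s0 -0-> s5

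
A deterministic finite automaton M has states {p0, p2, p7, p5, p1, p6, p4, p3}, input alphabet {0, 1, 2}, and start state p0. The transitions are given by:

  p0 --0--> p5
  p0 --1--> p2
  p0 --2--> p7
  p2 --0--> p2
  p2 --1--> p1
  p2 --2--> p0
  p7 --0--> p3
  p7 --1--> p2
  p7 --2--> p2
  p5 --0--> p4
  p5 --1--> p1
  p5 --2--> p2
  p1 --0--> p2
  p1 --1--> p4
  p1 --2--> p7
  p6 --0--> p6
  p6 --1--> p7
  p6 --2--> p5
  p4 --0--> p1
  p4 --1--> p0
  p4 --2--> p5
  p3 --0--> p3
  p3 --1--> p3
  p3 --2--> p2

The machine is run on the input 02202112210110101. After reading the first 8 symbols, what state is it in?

p5

start at p0
read '0': p0 → p5
read '2': p5 → p2
read '2': p2 → p0
read '0': p0 → p5
read '2': p5 → p2
read '1': p2 → p1
read '1': p1 → p4
read '2': p4 → p5
After 8 symbols: p5.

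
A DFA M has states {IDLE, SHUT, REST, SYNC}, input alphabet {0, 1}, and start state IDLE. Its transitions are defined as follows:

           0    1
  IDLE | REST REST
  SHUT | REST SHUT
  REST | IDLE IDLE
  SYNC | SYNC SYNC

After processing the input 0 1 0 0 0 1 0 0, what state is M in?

IDLE

IDLE → REST → IDLE → REST → IDLE → REST → IDLE → REST → IDLE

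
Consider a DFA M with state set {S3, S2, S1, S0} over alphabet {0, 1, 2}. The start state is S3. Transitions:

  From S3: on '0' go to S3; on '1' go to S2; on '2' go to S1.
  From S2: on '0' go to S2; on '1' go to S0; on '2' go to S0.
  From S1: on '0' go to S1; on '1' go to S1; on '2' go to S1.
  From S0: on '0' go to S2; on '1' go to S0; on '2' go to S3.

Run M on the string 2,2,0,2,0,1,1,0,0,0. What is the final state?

S1

start at S3
read '2': S3 → S1
read '2': S1 → S1
read '0': S1 → S1
read '2': S1 → S1
read '0': S1 → S1
read '1': S1 → S1
read '1': S1 → S1
read '0': S1 → S1
read '0': S1 → S1
read '0': S1 → S1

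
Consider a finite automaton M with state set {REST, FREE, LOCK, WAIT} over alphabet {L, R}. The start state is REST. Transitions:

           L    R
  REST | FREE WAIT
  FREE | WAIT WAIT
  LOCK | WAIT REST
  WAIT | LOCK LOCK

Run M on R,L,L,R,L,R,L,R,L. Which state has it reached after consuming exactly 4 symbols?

Trace: REST -R-> WAIT -L-> LOCK -L-> WAIT -R-> LOCK
After 4 symbols: LOCK.

LOCK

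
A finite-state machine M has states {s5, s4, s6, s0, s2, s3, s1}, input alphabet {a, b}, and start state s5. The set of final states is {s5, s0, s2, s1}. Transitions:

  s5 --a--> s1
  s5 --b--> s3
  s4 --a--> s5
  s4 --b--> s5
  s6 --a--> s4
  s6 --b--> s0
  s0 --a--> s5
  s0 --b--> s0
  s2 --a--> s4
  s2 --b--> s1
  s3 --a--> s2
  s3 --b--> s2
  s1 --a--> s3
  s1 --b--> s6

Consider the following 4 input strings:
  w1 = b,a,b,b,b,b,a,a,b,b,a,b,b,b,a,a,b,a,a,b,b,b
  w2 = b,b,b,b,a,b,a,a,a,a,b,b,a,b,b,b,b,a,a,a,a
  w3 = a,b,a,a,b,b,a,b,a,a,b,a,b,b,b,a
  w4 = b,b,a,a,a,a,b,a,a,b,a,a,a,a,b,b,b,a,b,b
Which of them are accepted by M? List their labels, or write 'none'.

w1: s5 → s3 → s2 → s1 → s6 → s0 → s0 → s5 → s1 → s6 → s0 → s5 → s3 → s2 → s1 → s3 → s2 → s1 → s3 → s2 → s1 → s6 → s0  → end s0, accepted
w2: s5 → s3 → s2 → s1 → s6 → s4 → s5 → s1 → s3 → s2 → s4 → s5 → s3 → s2 → s1 → s6 → s0 → s0 → s5 → s1 → s3 → s2  → end s2, accepted
w3: s5 → s1 → s6 → s4 → s5 → s3 → s2 → s4 → s5 → s1 → s3 → s2 → s4 → s5 → s3 → s2 → s4  → end s4, rejected
w4: s5 → s3 → s2 → s4 → s5 → s1 → s3 → s2 → s4 → s5 → s3 → s2 → s4 → s5 → s1 → s6 → s0 → s0 → s5 → s3 → s2  → end s2, accepted

w1, w2, w4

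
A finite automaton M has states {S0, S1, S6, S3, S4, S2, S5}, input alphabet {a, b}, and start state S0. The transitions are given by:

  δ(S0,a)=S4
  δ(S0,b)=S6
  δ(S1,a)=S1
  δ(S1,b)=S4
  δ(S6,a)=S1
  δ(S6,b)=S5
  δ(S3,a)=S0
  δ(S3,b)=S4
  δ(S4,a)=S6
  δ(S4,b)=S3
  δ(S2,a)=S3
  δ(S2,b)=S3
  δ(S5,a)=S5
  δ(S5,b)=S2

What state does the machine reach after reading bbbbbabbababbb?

S0 → S6 → S5 → S2 → S3 → S4 → S6 → S5 → S2 → S3 → S4 → S6 → S5 → S2 → S3

S3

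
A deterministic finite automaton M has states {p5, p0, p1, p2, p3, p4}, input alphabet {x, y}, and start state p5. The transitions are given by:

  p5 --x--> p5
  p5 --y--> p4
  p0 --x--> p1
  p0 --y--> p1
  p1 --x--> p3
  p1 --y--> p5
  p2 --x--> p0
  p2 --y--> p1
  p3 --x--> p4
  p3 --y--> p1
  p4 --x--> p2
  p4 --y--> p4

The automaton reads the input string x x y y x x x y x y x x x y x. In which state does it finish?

p5 → p5 → p5 → p4 → p4 → p2 → p0 → p1 → p5 → p5 → p4 → p2 → p0 → p1 → p5 → p5

p5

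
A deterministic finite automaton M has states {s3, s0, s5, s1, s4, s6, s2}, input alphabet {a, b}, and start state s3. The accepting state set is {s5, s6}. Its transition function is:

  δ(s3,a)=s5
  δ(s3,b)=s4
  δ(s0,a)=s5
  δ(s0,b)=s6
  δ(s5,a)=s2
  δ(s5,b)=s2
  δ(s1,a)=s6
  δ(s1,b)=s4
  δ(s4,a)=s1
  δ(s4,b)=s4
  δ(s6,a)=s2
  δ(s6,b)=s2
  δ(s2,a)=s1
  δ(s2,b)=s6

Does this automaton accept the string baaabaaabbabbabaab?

s3 → s4 → s1 → s6 → s2 → s6 → s2 → s1 → s6 → s2 → s6 → s2 → s6 → s2 → s1 → s4 → s1 → s6 → s2
End state s2 is not accepting.

No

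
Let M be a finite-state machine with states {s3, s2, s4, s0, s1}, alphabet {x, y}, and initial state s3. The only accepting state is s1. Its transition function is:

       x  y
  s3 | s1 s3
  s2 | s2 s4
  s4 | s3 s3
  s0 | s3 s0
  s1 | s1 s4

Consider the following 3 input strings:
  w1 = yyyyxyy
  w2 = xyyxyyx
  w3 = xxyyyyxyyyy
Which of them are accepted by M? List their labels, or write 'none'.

w1: s3 → s3 → s3 → s3 → s3 → s1 → s4 → s3  → end s3, rejected
w2: s3 → s1 → s4 → s3 → s1 → s4 → s3 → s1  → end s1, accepted
w3: s3 → s1 → s1 → s4 → s3 → s3 → s3 → s1 → s4 → s3 → s3 → s3  → end s3, rejected

w2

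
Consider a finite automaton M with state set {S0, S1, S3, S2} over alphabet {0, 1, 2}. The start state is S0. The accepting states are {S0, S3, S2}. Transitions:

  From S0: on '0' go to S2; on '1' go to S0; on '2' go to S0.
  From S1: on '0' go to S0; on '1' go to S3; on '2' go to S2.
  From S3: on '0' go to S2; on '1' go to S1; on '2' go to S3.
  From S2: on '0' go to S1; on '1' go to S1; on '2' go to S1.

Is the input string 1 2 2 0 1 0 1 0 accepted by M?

Yes

start at S0
read '1': S0 → S0
read '2': S0 → S0
read '2': S0 → S0
read '0': S0 → S2
read '1': S2 → S1
read '0': S1 → S0
read '1': S0 → S0
read '0': S0 → S2
End state S2 is accepting.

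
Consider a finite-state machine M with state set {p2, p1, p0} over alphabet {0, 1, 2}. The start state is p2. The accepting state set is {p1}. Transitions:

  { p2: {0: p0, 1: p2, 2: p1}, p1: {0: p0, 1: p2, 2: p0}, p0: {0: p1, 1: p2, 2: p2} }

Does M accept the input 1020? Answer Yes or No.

No

p2 → p2 → p0 → p2 → p0
End state p0 is not accepting.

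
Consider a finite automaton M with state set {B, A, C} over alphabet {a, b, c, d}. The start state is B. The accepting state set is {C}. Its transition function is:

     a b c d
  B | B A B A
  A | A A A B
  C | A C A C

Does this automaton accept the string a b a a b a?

No

start at B
read 'a': B → B
read 'b': B → A
read 'a': A → A
read 'a': A → A
read 'b': A → A
read 'a': A → A
End state A is not accepting.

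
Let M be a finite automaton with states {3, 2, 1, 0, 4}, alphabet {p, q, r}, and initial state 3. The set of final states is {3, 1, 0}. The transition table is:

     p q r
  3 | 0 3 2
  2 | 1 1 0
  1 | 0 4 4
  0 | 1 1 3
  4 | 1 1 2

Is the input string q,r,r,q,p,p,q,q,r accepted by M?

3 → 3 → 2 → 0 → 1 → 0 → 1 → 4 → 1 → 4
End state 4 is not accepting.

No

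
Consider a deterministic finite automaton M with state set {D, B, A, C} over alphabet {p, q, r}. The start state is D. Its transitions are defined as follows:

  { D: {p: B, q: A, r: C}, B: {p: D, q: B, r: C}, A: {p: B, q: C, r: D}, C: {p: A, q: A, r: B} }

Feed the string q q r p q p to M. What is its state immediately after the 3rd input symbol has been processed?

B

D → A → C → B
After 3 symbols: B.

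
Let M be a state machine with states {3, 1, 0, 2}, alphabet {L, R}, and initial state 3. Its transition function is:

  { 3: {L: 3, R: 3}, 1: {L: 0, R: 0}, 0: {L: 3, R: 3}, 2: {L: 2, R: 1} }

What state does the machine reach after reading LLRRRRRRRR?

3

Trace: 3 -L-> 3 -L-> 3 -R-> 3 -R-> 3 -R-> 3 -R-> 3 -R-> 3 -R-> 3 -R-> 3 -R-> 3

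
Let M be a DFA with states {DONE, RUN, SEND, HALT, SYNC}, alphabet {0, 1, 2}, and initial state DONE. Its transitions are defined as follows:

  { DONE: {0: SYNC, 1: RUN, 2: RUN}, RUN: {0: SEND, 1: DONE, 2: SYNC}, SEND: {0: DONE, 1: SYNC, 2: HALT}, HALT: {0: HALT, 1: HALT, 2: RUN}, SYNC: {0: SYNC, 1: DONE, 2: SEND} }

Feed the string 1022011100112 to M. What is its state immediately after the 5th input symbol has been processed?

Trace: DONE -1-> RUN -0-> SEND -2-> HALT -2-> RUN -0-> SEND
After 5 symbols: SEND.

SEND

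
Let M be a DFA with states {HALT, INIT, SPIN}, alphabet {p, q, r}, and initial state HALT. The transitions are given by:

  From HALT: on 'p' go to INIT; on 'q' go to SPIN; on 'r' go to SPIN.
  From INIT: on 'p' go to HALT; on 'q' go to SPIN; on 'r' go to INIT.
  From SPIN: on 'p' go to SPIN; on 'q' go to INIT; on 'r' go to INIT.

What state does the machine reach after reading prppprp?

SPIN

Trace: HALT -p-> INIT -r-> INIT -p-> HALT -p-> INIT -p-> HALT -r-> SPIN -p-> SPIN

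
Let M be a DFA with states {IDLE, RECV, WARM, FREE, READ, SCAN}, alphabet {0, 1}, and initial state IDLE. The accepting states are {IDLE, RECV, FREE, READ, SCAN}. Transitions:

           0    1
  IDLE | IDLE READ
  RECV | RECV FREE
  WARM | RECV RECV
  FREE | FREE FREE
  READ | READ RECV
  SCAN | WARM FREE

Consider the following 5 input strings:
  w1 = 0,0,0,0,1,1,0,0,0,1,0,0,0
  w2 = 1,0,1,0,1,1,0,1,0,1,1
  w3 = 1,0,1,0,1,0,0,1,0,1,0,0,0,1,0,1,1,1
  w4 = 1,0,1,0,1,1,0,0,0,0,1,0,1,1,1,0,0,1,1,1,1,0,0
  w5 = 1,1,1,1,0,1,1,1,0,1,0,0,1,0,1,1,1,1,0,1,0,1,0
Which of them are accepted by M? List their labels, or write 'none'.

w1, w2, w3, w4, w5

w1: Trace: IDLE -0-> IDLE -0-> IDLE -0-> IDLE -0-> IDLE -1-> READ -1-> RECV -0-> RECV -0-> RECV -0-> RECV -1-> FREE -0-> FREE -0-> FREE -0-> FREE  → end FREE, accepted
w2: Trace: IDLE -1-> READ -0-> READ -1-> RECV -0-> RECV -1-> FREE -1-> FREE -0-> FREE -1-> FREE -0-> FREE -1-> FREE -1-> FREE  → end FREE, accepted
w3: Trace: IDLE -1-> READ -0-> READ -1-> RECV -0-> RECV -1-> FREE -0-> FREE -0-> FREE -1-> FREE -0-> FREE -1-> FREE -0-> FREE -0-> FREE -0-> FREE -1-> FREE -0-> FREE -1-> FREE -1-> FREE -1-> FREE  → end FREE, accepted
w4: Trace: IDLE -1-> READ -0-> READ -1-> RECV -0-> RECV -1-> FREE -1-> FREE -0-> FREE -0-> FREE -0-> FREE -0-> FREE -1-> FREE -0-> FREE -1-> FREE -1-> FREE -1-> FREE -0-> FREE -0-> FREE -1-> FREE -1-> FREE -1-> FREE -1-> FREE -0-> FREE -0-> FREE  → end FREE, accepted
w5: Trace: IDLE -1-> READ -1-> RECV -1-> FREE -1-> FREE -0-> FREE -1-> FREE -1-> FREE -1-> FREE -0-> FREE -1-> FREE -0-> FREE -0-> FREE -1-> FREE -0-> FREE -1-> FREE -1-> FREE -1-> FREE -1-> FREE -0-> FREE -1-> FREE -0-> FREE -1-> FREE -0-> FREE  → end FREE, accepted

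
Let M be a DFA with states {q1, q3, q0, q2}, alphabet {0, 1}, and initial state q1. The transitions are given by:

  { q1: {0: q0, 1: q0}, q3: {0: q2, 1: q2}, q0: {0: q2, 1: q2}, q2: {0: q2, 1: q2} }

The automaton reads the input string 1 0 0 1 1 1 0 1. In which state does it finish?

start at q1
read '1': q1 → q0
read '0': q0 → q2
read '0': q2 → q2
read '1': q2 → q2
read '1': q2 → q2
read '1': q2 → q2
read '0': q2 → q2
read '1': q2 → q2

q2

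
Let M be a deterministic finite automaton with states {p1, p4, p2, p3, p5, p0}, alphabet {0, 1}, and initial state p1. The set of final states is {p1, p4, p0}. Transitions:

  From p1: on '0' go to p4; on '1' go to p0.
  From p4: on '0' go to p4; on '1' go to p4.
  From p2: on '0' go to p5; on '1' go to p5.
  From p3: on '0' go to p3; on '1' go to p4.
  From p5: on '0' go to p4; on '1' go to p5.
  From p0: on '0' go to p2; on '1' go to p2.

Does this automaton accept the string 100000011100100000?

Trace: p1 -1-> p0 -0-> p2 -0-> p5 -0-> p4 -0-> p4 -0-> p4 -0-> p4 -1-> p4 -1-> p4 -1-> p4 -0-> p4 -0-> p4 -1-> p4 -0-> p4 -0-> p4 -0-> p4 -0-> p4 -0-> p4
End state p4 is accepting.

Yes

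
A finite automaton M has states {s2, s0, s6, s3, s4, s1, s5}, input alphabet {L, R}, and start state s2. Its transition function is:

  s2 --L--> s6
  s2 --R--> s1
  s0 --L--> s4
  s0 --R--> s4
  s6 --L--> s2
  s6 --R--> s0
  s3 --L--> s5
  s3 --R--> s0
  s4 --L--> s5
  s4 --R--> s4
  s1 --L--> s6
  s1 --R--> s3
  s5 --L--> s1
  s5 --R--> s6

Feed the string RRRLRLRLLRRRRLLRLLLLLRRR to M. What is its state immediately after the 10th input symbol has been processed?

s2 → s1 → s3 → s0 → s4 → s4 → s5 → s6 → s2 → s6 → s0
After 10 symbols: s0.

s0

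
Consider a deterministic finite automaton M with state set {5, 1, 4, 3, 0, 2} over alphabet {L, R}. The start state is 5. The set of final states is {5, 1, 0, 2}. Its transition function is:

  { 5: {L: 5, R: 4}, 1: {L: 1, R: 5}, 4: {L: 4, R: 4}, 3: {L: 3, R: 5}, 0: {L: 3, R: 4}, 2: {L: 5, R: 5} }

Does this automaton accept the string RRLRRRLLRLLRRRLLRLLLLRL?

start at 5
read 'R': 5 → 4
read 'R': 4 → 4
read 'L': 4 → 4
read 'R': 4 → 4
read 'R': 4 → 4
read 'R': 4 → 4
read 'L': 4 → 4
read 'L': 4 → 4
read 'R': 4 → 4
read 'L': 4 → 4
read 'L': 4 → 4
read 'R': 4 → 4
read 'R': 4 → 4
read 'R': 4 → 4
read 'L': 4 → 4
read 'L': 4 → 4
read 'R': 4 → 4
read 'L': 4 → 4
read 'L': 4 → 4
read 'L': 4 → 4
read 'L': 4 → 4
read 'R': 4 → 4
read 'L': 4 → 4
End state 4 is not accepting.

No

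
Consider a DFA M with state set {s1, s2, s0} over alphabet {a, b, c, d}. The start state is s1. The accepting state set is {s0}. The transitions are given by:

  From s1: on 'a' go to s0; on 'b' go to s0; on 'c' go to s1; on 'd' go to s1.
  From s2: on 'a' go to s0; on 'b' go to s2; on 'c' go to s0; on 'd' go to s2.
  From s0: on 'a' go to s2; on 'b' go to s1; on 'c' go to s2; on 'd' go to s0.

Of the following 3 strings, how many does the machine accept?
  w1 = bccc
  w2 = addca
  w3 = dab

w1:
  start at s1
  read 'b': s1 → s0
  read 'c': s0 → s2
  read 'c': s2 → s0
  read 'c': s0 → s2
  end s2, rejected
w2:
  start at s1
  read 'a': s1 → s0
  read 'd': s0 → s0
  read 'd': s0 → s0
  read 'c': s0 → s2
  read 'a': s2 → s0
  end s0, accepted
w3:
  start at s1
  read 'd': s1 → s1
  read 'a': s1 → s0
  read 'b': s0 → s1
  end s1, rejected

1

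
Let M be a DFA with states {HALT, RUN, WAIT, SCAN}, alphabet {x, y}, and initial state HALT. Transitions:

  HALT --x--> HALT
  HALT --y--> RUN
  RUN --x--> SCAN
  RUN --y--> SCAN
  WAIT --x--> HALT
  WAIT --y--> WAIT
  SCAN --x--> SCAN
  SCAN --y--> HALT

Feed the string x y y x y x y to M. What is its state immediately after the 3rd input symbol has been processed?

start at HALT
read 'x': HALT → HALT
read 'y': HALT → RUN
read 'y': RUN → SCAN
After 3 symbols: SCAN.

SCAN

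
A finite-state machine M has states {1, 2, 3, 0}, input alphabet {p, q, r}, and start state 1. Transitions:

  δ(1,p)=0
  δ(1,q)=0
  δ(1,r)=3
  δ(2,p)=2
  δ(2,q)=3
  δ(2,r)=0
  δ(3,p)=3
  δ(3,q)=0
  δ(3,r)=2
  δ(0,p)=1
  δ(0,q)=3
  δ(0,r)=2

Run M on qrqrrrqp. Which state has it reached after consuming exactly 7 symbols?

Trace: 1 -q-> 0 -r-> 2 -q-> 3 -r-> 2 -r-> 0 -r-> 2 -q-> 3
After 7 symbols: 3.

3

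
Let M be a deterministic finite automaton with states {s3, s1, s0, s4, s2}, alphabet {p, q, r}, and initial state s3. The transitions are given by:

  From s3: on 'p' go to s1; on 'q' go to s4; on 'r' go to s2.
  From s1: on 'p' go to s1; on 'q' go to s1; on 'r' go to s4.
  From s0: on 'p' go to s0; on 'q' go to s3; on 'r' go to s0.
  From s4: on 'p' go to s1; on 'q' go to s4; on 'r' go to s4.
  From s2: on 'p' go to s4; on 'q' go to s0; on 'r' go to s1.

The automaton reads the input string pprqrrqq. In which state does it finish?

Trace: s3 -p-> s1 -p-> s1 -r-> s4 -q-> s4 -r-> s4 -r-> s4 -q-> s4 -q-> s4

s4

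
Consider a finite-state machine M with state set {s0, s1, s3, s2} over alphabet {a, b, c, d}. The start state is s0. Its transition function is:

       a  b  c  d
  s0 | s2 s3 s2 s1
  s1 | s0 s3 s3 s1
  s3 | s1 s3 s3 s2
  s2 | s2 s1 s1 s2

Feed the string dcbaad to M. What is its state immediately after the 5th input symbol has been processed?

s0

s0 → s1 → s3 → s3 → s1 → s0
After 5 symbols: s0.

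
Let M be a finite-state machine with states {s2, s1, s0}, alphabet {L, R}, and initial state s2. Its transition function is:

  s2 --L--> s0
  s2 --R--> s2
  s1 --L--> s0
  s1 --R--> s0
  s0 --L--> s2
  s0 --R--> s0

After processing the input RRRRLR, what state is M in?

Trace: s2 -R-> s2 -R-> s2 -R-> s2 -R-> s2 -L-> s0 -R-> s0

s0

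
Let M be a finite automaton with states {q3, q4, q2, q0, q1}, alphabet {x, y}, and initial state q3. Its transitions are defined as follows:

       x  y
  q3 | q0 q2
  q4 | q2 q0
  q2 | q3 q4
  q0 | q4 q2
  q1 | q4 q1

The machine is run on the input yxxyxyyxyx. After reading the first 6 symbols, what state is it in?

Trace: q3 -y-> q2 -x-> q3 -x-> q0 -y-> q2 -x-> q3 -y-> q2
After 6 symbols: q2.

q2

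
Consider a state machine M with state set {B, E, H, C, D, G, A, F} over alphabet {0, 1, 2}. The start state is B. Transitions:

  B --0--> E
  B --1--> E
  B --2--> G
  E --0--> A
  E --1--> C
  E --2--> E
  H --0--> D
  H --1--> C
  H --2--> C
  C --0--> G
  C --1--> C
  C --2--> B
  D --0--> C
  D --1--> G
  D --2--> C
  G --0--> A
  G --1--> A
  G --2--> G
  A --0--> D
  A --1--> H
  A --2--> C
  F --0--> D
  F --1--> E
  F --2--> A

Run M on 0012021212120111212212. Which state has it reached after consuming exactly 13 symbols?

A

B → E → A → H → C → G → G → A → C → C → B → E → E → A
After 13 symbols: A.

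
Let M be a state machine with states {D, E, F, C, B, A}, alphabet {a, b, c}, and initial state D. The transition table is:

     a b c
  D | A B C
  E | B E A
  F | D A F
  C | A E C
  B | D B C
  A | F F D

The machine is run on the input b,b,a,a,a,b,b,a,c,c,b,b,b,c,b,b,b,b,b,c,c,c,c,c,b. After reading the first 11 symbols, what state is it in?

start at D
read 'b': D → B
read 'b': B → B
read 'a': B → D
read 'a': D → A
read 'a': A → F
read 'b': F → A
read 'b': A → F
read 'a': F → D
read 'c': D → C
read 'c': C → C
read 'b': C → E
After 11 symbols: E.

E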